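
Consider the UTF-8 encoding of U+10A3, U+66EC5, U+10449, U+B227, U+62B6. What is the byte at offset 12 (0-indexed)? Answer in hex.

U+10A3 → 3-byte form E1 82 A3 at offsets 0–2.
U+66EC5 → 4-byte form F1 A6 BB 85 at offsets 3–6.
U+10449 → 4-byte form F0 90 91 89 at offsets 7–10.
U+B227 → 3-byte form EB 88 A7 at offsets 11–13.
Offset 12 falls in char 4's range; it's byte 2 of EB 88 A7 = 0x88.

0x88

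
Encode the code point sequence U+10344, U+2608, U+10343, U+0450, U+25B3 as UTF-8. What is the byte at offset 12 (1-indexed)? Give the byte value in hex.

1-indexed offset 12 is 0-indexed offset 11.
U+10344 → 4-byte form F0 90 8D 84 at offsets 0–3.
U+2608 → 3-byte form E2 98 88 at offsets 4–6.
U+10343 → 4-byte form F0 90 8D 83 at offsets 7–10.
U+0450 → 2-byte form D1 90 at offsets 11–12.
Offset 11 falls in char 4's range; it's byte 1 of D1 90 = 0xD1.

0xD1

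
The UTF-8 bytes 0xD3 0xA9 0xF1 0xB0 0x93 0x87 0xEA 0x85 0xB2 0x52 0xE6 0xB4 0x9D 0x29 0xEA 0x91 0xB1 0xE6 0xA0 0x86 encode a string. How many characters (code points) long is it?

8

Byte at offset 0: 0xD3 = 11010011 → 2-byte char (#1). Advance 2.
Byte at offset 2: 0xF1 = 11110001 → 4-byte char (#2). Advance 4.
Byte at offset 6: 0xEA = 11101010 → 3-byte char (#3). Advance 3.
Byte at offset 9: 0x52 = 01010010 → 1-byte char (#4). Advance 1.
Byte at offset 10: 0xE6 = 11100110 → 3-byte char (#5). Advance 3.
Byte at offset 13: 0x29 = 00101001 → 1-byte char (#6). Advance 1.
Byte at offset 14: 0xEA = 11101010 → 3-byte char (#7). Advance 3.
Byte at offset 17: 0xE6 = 11100110 → 3-byte char (#8). Advance 3.
Reached end at offset 20 after 8 code points.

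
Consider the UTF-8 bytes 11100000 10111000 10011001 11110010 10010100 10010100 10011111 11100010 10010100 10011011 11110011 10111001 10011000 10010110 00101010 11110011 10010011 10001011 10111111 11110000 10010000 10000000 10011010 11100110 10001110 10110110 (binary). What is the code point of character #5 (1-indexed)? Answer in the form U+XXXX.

Offset 0: leading byte 0xE0 = 11100000 → 3-byte char #1 = E0 B8 99.
Offset 3: leading byte 0xF2 = 11110010 → 4-byte char #2 = F2 94 94 9F.
Offset 7: leading byte 0xE2 = 11100010 → 3-byte char #3 = E2 94 9B.
Offset 10: leading byte 0xF3 = 11110011 → 4-byte char #4 = F3 B9 98 96.
Offset 14: leading byte 0x2A = 00101010 → 1-byte char #5 = 2A.
Leading byte 0x2A = 00101010 matches 0xxxxxxx → 1-byte sequence.
Byte 1: 0x2A = 00101010, payload 0101010 (7 bits).
Concatenate: 0101010 = 0x2A (7 bits → U+002A).

U+002A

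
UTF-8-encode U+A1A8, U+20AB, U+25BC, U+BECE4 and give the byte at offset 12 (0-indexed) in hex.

0xA4

U+A1A8 → 3-byte form EA 86 A8 at offsets 0–2.
U+20AB → 3-byte form E2 82 AB at offsets 3–5.
U+25BC → 3-byte form E2 96 BC at offsets 6–8.
U+BECE4 → 4-byte form F2 BE B3 A4 at offsets 9–12.
Offset 12 falls in char 4's range; it's byte 4 of F2 BE B3 A4 = 0xA4.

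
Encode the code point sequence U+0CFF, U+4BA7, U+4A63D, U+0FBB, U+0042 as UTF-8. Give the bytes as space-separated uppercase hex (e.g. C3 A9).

U+0CFF: 3-byte form → E0 B3 BF.
U+4BA7: 3-byte form → E4 AE A7.
U+4A63D: 4-byte form → F1 8A 98 BD.
U+0FBB: 3-byte form → E0 BE BB.
U+0042: 1-byte form → 42.
Concatenated (14 bytes): E0 B3 BF E4 AE A7 F1 8A 98 BD E0 BE BB 42.

E0 B3 BF E4 AE A7 F1 8A 98 BD E0 BE BB 42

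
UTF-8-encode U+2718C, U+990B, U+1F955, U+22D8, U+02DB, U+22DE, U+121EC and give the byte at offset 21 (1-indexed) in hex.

0x92

1-indexed offset 21 is 0-indexed offset 20.
U+2718C → 4-byte form F0 A7 86 8C at offsets 0–3.
U+990B → 3-byte form E9 A4 8B at offsets 4–6.
U+1F955 → 4-byte form F0 9F A5 95 at offsets 7–10.
U+22D8 → 3-byte form E2 8B 98 at offsets 11–13.
U+02DB → 2-byte form CB 9B at offsets 14–15.
U+22DE → 3-byte form E2 8B 9E at offsets 16–18.
U+121EC → 4-byte form F0 92 87 AC at offsets 19–22.
Offset 20 falls in char 7's range; it's byte 2 of F0 92 87 AC = 0x92.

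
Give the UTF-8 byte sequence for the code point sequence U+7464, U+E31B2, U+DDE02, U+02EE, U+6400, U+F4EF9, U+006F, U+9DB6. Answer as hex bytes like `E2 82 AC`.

E7 91 A4 F3 A3 86 B2 F3 9D B8 82 CB AE E6 90 80 F3 B4 BB B9 6F E9 B6 B6

U+7464: 3-byte form → E7 91 A4.
U+E31B2: 4-byte form → F3 A3 86 B2.
U+DDE02: 4-byte form → F3 9D B8 82.
U+02EE: 2-byte form → CB AE.
U+6400: 3-byte form → E6 90 80.
U+F4EF9: 4-byte form → F3 B4 BB B9.
U+006F: 1-byte form → 6F.
U+9DB6: 3-byte form → E9 B6 B6.
Concatenated (24 bytes): E7 91 A4 F3 A3 86 B2 F3 9D B8 82 CB AE E6 90 80 F3 B4 BB B9 6F E9 B6 B6.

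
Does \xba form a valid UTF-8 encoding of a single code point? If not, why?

invalid (continuation byte with no leading byte)

Byte 0xBA = 10111010 has the form 10xxxxxx — a continuation byte — but there is no preceding leading byte.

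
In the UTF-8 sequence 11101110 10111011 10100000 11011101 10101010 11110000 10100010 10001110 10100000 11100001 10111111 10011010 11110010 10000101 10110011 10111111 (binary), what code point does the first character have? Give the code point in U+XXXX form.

U+EEE0

Offset 0: leading byte 0xEE = 11101110 → 3-byte char #1 = EE BB A0.
Leading byte 0xEE = 11101110 matches 1110xxxx → 3-byte sequence.
Byte 1: 0xEE = 11101110, payload 1110 (4 bits).
Byte 2: 0xBB = 10111011 (10xxxxxx ✓), payload 111011.
Byte 3: 0xA0 = 10100000 (10xxxxxx ✓), payload 100000.
Concatenate: 1110111011100000 = 0xEEE0 (16 bits → U+EEE0).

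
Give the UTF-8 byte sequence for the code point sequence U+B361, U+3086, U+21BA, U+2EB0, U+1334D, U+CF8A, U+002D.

EB 8D A1 E3 82 86 E2 86 BA E2 BA B0 F0 93 8D 8D EC BE 8A 2D

U+B361: 3-byte form → EB 8D A1.
U+3086: 3-byte form → E3 82 86.
U+21BA: 3-byte form → E2 86 BA.
U+2EB0: 3-byte form → E2 BA B0.
U+1334D: 4-byte form → F0 93 8D 8D.
U+CF8A: 3-byte form → EC BE 8A.
U+002D: 1-byte form → 2D.
Concatenated (20 bytes): EB 8D A1 E3 82 86 E2 86 BA E2 BA B0 F0 93 8D 8D EC BE 8A 2D.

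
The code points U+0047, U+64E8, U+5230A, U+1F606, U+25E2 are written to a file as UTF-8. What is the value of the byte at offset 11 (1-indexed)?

0x98

1-indexed offset 11 is 0-indexed offset 10.
U+0047 → 1-byte form 47 at offsets 0–0.
U+64E8 → 3-byte form E6 93 A8 at offsets 1–3.
U+5230A → 4-byte form F1 92 8C 8A at offsets 4–7.
U+1F606 → 4-byte form F0 9F 98 86 at offsets 8–11.
Offset 10 falls in char 4's range; it's byte 3 of F0 9F 98 86 = 0x98.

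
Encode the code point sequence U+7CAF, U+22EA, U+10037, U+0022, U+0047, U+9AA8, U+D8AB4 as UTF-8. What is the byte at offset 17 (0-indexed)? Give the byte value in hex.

0xAA

U+7CAF → 3-byte form E7 B2 AF at offsets 0–2.
U+22EA → 3-byte form E2 8B AA at offsets 3–5.
U+10037 → 4-byte form F0 90 80 B7 at offsets 6–9.
U+0022 → 1-byte form 22 at offsets 10–10.
U+0047 → 1-byte form 47 at offsets 11–11.
U+9AA8 → 3-byte form E9 AA A8 at offsets 12–14.
U+D8AB4 → 4-byte form F3 98 AA B4 at offsets 15–18.
Offset 17 falls in char 7's range; it's byte 3 of F3 98 AA B4 = 0xAA.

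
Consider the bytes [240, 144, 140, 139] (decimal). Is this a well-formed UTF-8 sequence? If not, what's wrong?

Leading byte 0xF0 = 11110000 → 4-byte form.
Continuation bytes 0x90=10010000, 0x8C=10001100, 0x8B=10001011 all match 10xxxxxx.
Decoded value 0x1030B is ≥ 0x10000 (shortest form) and not a surrogate.

valid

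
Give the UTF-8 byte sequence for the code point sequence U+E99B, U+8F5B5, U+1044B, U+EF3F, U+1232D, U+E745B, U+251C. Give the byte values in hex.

EE A6 9B F2 8F 96 B5 F0 90 91 8B EE BC BF F0 92 8C AD F3 A7 91 9B E2 94 9C

U+E99B: 3-byte form → EE A6 9B.
U+8F5B5: 4-byte form → F2 8F 96 B5.
U+1044B: 4-byte form → F0 90 91 8B.
U+EF3F: 3-byte form → EE BC BF.
U+1232D: 4-byte form → F0 92 8C AD.
U+E745B: 4-byte form → F3 A7 91 9B.
U+251C: 3-byte form → E2 94 9C.
Concatenated (25 bytes): EE A6 9B F2 8F 96 B5 F0 90 91 8B EE BC BF F0 92 8C AD F3 A7 91 9B E2 94 9C.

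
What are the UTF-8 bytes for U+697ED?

U+697ED = 0x697ED = 432109 decimal. In range U+10000–U+10FFFF → 4-byte form: 11110xxx 10xxxxxx 10xxxxxx 10xxxxxx.
Binary (21 bits): 001101001011111101101.
Split 3+6+6+6: 001 | 101001 | 011111 | 101101.
Byte 1: 11110001 = 0xF1.
Byte 2: 10101001 = 0xA9.
Byte 3: 10011111 = 0x9F.
Byte 4: 10101101 = 0xAD.

F1 A9 9F AD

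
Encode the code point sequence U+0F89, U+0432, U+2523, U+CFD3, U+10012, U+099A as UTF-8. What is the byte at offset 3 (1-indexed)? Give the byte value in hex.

0x89

1-indexed offset 3 is 0-indexed offset 2.
U+0F89 → 3-byte form E0 BE 89 at offsets 0–2.
Offset 2 falls in char 1's range; it's byte 3 of E0 BE 89 = 0x89.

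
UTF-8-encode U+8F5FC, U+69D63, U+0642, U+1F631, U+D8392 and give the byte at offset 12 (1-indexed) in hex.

1-indexed offset 12 is 0-indexed offset 11.
U+8F5FC → 4-byte form F2 8F 97 BC at offsets 0–3.
U+69D63 → 4-byte form F1 A9 B5 A3 at offsets 4–7.
U+0642 → 2-byte form D9 82 at offsets 8–9.
U+1F631 → 4-byte form F0 9F 98 B1 at offsets 10–13.
Offset 11 falls in char 4's range; it's byte 2 of F0 9F 98 B1 = 0x9F.

0x9F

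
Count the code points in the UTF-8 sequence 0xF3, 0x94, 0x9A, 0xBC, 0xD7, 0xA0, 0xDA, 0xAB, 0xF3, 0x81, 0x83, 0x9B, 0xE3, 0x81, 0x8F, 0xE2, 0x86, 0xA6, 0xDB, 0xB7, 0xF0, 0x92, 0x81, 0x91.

8

Byte at offset 0: 0xF3 = 11110011 → 4-byte char (#1). Advance 4.
Byte at offset 4: 0xD7 = 11010111 → 2-byte char (#2). Advance 2.
Byte at offset 6: 0xDA = 11011010 → 2-byte char (#3). Advance 2.
Byte at offset 8: 0xF3 = 11110011 → 4-byte char (#4). Advance 4.
Byte at offset 12: 0xE3 = 11100011 → 3-byte char (#5). Advance 3.
Byte at offset 15: 0xE2 = 11100010 → 3-byte char (#6). Advance 3.
Byte at offset 18: 0xDB = 11011011 → 2-byte char (#7). Advance 2.
Byte at offset 20: 0xF0 = 11110000 → 4-byte char (#8). Advance 4.
Reached end at offset 24 after 8 code points.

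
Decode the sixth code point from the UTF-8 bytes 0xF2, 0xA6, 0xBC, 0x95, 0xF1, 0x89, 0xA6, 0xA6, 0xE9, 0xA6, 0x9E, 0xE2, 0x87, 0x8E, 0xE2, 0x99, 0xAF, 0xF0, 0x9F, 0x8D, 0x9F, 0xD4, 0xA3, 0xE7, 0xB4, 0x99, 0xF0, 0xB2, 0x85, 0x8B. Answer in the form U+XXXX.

Offset 0: leading byte 0xF2 = 11110010 → 4-byte char #1 = F2 A6 BC 95.
Offset 4: leading byte 0xF1 = 11110001 → 4-byte char #2 = F1 89 A6 A6.
Offset 8: leading byte 0xE9 = 11101001 → 3-byte char #3 = E9 A6 9E.
Offset 11: leading byte 0xE2 = 11100010 → 3-byte char #4 = E2 87 8E.
Offset 14: leading byte 0xE2 = 11100010 → 3-byte char #5 = E2 99 AF.
Offset 17: leading byte 0xF0 = 11110000 → 4-byte char #6 = F0 9F 8D 9F.
Leading byte 0xF0 = 11110000 matches 11110xxx → 4-byte sequence.
Byte 1: 0xF0 = 11110000, payload 000 (3 bits).
Byte 2: 0x9F = 10011111 (10xxxxxx ✓), payload 011111.
Byte 3: 0x8D = 10001101 (10xxxxxx ✓), payload 001101.
Byte 4: 0x9F = 10011111 (10xxxxxx ✓), payload 011111.
Concatenate: 000011111001101011111 = 0x1F35F (21 bits → U+1F35F).

U+1F35F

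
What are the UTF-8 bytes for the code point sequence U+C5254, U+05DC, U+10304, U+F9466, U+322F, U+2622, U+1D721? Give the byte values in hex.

F3 85 89 94 D7 9C F0 90 8C 84 F3 B9 91 A6 E3 88 AF E2 98 A2 F0 9D 9C A1

U+C5254: 4-byte form → F3 85 89 94.
U+05DC: 2-byte form → D7 9C.
U+10304: 4-byte form → F0 90 8C 84.
U+F9466: 4-byte form → F3 B9 91 A6.
U+322F: 3-byte form → E3 88 AF.
U+2622: 3-byte form → E2 98 A2.
U+1D721: 4-byte form → F0 9D 9C A1.
Concatenated (24 bytes): F3 85 89 94 D7 9C F0 90 8C 84 F3 B9 91 A6 E3 88 AF E2 98 A2 F0 9D 9C A1.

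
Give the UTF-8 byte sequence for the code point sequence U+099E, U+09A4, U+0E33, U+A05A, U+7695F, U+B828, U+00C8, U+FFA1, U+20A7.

E0 A6 9E E0 A6 A4 E0 B8 B3 EA 81 9A F1 B6 A5 9F EB A0 A8 C3 88 EF BE A1 E2 82 A7

U+099E: 3-byte form → E0 A6 9E.
U+09A4: 3-byte form → E0 A6 A4.
U+0E33: 3-byte form → E0 B8 B3.
U+A05A: 3-byte form → EA 81 9A.
U+7695F: 4-byte form → F1 B6 A5 9F.
U+B828: 3-byte form → EB A0 A8.
U+00C8: 2-byte form → C3 88.
U+FFA1: 3-byte form → EF BE A1.
U+20A7: 3-byte form → E2 82 A7.
Concatenated (27 bytes): E0 A6 9E E0 A6 A4 E0 B8 B3 EA 81 9A F1 B6 A5 9F EB A0 A8 C3 88 EF BE A1 E2 82 A7.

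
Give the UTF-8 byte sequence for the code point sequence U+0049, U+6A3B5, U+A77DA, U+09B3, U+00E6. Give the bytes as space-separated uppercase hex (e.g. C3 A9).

49 F1 AA 8E B5 F2 A7 9F 9A E0 A6 B3 C3 A6

U+0049: 1-byte form → 49.
U+6A3B5: 4-byte form → F1 AA 8E B5.
U+A77DA: 4-byte form → F2 A7 9F 9A.
U+09B3: 3-byte form → E0 A6 B3.
U+00E6: 2-byte form → C3 A6.
Concatenated (14 bytes): 49 F1 AA 8E B5 F2 A7 9F 9A E0 A6 B3 C3 A6.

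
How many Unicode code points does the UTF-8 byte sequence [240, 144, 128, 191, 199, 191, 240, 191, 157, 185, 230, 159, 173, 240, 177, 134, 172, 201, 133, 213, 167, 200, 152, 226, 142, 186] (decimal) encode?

Byte at offset 0: 0xF0 = 11110000 → 4-byte char (#1). Advance 4.
Byte at offset 4: 0xC7 = 11000111 → 2-byte char (#2). Advance 2.
Byte at offset 6: 0xF0 = 11110000 → 4-byte char (#3). Advance 4.
Byte at offset 10: 0xE6 = 11100110 → 3-byte char (#4). Advance 3.
Byte at offset 13: 0xF0 = 11110000 → 4-byte char (#5). Advance 4.
Byte at offset 17: 0xC9 = 11001001 → 2-byte char (#6). Advance 2.
Byte at offset 19: 0xD5 = 11010101 → 2-byte char (#7). Advance 2.
Byte at offset 21: 0xC8 = 11001000 → 2-byte char (#8). Advance 2.
Byte at offset 23: 0xE2 = 11100010 → 3-byte char (#9). Advance 3.
Reached end at offset 26 after 9 code points.

9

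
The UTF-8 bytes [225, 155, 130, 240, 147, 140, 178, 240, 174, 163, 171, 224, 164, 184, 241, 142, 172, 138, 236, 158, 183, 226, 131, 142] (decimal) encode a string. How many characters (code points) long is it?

Byte at offset 0: 0xE1 = 11100001 → 3-byte char (#1). Advance 3.
Byte at offset 3: 0xF0 = 11110000 → 4-byte char (#2). Advance 4.
Byte at offset 7: 0xF0 = 11110000 → 4-byte char (#3). Advance 4.
Byte at offset 11: 0xE0 = 11100000 → 3-byte char (#4). Advance 3.
Byte at offset 14: 0xF1 = 11110001 → 4-byte char (#5). Advance 4.
Byte at offset 18: 0xEC = 11101100 → 3-byte char (#6). Advance 3.
Byte at offset 21: 0xE2 = 11100010 → 3-byte char (#7). Advance 3.
Reached end at offset 24 after 7 code points.

7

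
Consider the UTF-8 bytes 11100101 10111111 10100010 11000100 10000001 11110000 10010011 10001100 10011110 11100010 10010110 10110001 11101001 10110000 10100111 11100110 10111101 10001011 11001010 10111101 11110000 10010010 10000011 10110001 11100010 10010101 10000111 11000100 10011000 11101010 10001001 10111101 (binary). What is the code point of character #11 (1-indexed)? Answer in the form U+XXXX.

U+A27D

Offset 0: leading byte 0xE5 = 11100101 → 3-byte char #1 = E5 BF A2.
Offset 3: leading byte 0xC4 = 11000100 → 2-byte char #2 = C4 81.
Offset 5: leading byte 0xF0 = 11110000 → 4-byte char #3 = F0 93 8C 9E.
Offset 9: leading byte 0xE2 = 11100010 → 3-byte char #4 = E2 96 B1.
Offset 12: leading byte 0xE9 = 11101001 → 3-byte char #5 = E9 B0 A7.
Offset 15: leading byte 0xE6 = 11100110 → 3-byte char #6 = E6 BD 8B.
Offset 18: leading byte 0xCA = 11001010 → 2-byte char #7 = CA BD.
Offset 20: leading byte 0xF0 = 11110000 → 4-byte char #8 = F0 92 83 B1.
Offset 24: leading byte 0xE2 = 11100010 → 3-byte char #9 = E2 95 87.
Offset 27: leading byte 0xC4 = 11000100 → 2-byte char #10 = C4 98.
Offset 29: leading byte 0xEA = 11101010 → 3-byte char #11 = EA 89 BD.
Leading byte 0xEA = 11101010 matches 1110xxxx → 3-byte sequence.
Byte 1: 0xEA = 11101010, payload 1010 (4 bits).
Byte 2: 0x89 = 10001001 (10xxxxxx ✓), payload 001001.
Byte 3: 0xBD = 10111101 (10xxxxxx ✓), payload 111101.
Concatenate: 1010001001111101 = 0xA27D (16 bits → U+A27D).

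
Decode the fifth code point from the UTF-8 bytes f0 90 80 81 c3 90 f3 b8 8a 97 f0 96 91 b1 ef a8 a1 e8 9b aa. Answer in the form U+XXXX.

Offset 0: leading byte 0xF0 = 11110000 → 4-byte char #1 = F0 90 80 81.
Offset 4: leading byte 0xC3 = 11000011 → 2-byte char #2 = C3 90.
Offset 6: leading byte 0xF3 = 11110011 → 4-byte char #3 = F3 B8 8A 97.
Offset 10: leading byte 0xF0 = 11110000 → 4-byte char #4 = F0 96 91 B1.
Offset 14: leading byte 0xEF = 11101111 → 3-byte char #5 = EF A8 A1.
Leading byte 0xEF = 11101111 matches 1110xxxx → 3-byte sequence.
Byte 1: 0xEF = 11101111, payload 1111 (4 bits).
Byte 2: 0xA8 = 10101000 (10xxxxxx ✓), payload 101000.
Byte 3: 0xA1 = 10100001 (10xxxxxx ✓), payload 100001.
Concatenate: 1111101000100001 = 0xFA21 (16 bits → U+FA21).

U+FA21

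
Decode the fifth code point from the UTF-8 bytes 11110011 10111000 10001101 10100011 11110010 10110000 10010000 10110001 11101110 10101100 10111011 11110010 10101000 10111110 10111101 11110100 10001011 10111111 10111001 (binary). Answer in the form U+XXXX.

U+10BFF9

Offset 0: leading byte 0xF3 = 11110011 → 4-byte char #1 = F3 B8 8D A3.
Offset 4: leading byte 0xF2 = 11110010 → 4-byte char #2 = F2 B0 90 B1.
Offset 8: leading byte 0xEE = 11101110 → 3-byte char #3 = EE AC BB.
Offset 11: leading byte 0xF2 = 11110010 → 4-byte char #4 = F2 A8 BE BD.
Offset 15: leading byte 0xF4 = 11110100 → 4-byte char #5 = F4 8B BF B9.
Leading byte 0xF4 = 11110100 matches 11110xxx → 4-byte sequence.
Byte 1: 0xF4 = 11110100, payload 100 (3 bits).
Byte 2: 0x8B = 10001011 (10xxxxxx ✓), payload 001011.
Byte 3: 0xBF = 10111111 (10xxxxxx ✓), payload 111111.
Byte 4: 0xB9 = 10111001 (10xxxxxx ✓), payload 111001.
Concatenate: 100001011111111111001 = 0x10BFF9 (21 bits → U+10BFF9).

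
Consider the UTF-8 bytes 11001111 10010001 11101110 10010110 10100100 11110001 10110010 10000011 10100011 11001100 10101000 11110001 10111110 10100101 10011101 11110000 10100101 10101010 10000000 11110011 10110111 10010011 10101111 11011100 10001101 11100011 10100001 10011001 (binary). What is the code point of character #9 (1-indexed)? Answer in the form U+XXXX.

Offset 0: leading byte 0xCF = 11001111 → 2-byte char #1 = CF 91.
Offset 2: leading byte 0xEE = 11101110 → 3-byte char #2 = EE 96 A4.
Offset 5: leading byte 0xF1 = 11110001 → 4-byte char #3 = F1 B2 83 A3.
Offset 9: leading byte 0xCC = 11001100 → 2-byte char #4 = CC A8.
Offset 11: leading byte 0xF1 = 11110001 → 4-byte char #5 = F1 BE A5 9D.
Offset 15: leading byte 0xF0 = 11110000 → 4-byte char #6 = F0 A5 AA 80.
Offset 19: leading byte 0xF3 = 11110011 → 4-byte char #7 = F3 B7 93 AF.
Offset 23: leading byte 0xDC = 11011100 → 2-byte char #8 = DC 8D.
Offset 25: leading byte 0xE3 = 11100011 → 3-byte char #9 = E3 A1 99.
Leading byte 0xE3 = 11100011 matches 1110xxxx → 3-byte sequence.
Byte 1: 0xE3 = 11100011, payload 0011 (4 bits).
Byte 2: 0xA1 = 10100001 (10xxxxxx ✓), payload 100001.
Byte 3: 0x99 = 10011001 (10xxxxxx ✓), payload 011001.
Concatenate: 0011100001011001 = 0x3859 (16 bits → U+3859).

U+3859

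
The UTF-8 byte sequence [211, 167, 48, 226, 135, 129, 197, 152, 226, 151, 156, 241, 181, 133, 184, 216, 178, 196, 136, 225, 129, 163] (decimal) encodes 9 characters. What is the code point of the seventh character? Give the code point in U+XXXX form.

Offset 0: leading byte 0xD3 = 11010011 → 2-byte char #1 = D3 A7.
Offset 2: leading byte 0x30 = 00110000 → 1-byte char #2 = 30.
Offset 3: leading byte 0xE2 = 11100010 → 3-byte char #3 = E2 87 81.
Offset 6: leading byte 0xC5 = 11000101 → 2-byte char #4 = C5 98.
Offset 8: leading byte 0xE2 = 11100010 → 3-byte char #5 = E2 97 9C.
Offset 11: leading byte 0xF1 = 11110001 → 4-byte char #6 = F1 B5 85 B8.
Offset 15: leading byte 0xD8 = 11011000 → 2-byte char #7 = D8 B2.
Leading byte 0xD8 = 11011000 matches 110xxxxx → 2-byte sequence.
Byte 1: 0xD8 = 11011000, payload 11000 (5 bits).
Byte 2: 0xB2 = 10110010 (10xxxxxx ✓), payload 110010.
Concatenate: 11000110010 = 0x632 (11 bits → U+0632).

U+0632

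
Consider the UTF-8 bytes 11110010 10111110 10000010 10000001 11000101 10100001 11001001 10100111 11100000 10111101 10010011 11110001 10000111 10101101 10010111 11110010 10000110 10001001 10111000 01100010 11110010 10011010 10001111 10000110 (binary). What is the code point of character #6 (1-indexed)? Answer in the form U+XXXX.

U+86278

Offset 0: leading byte 0xF2 = 11110010 → 4-byte char #1 = F2 BE 82 81.
Offset 4: leading byte 0xC5 = 11000101 → 2-byte char #2 = C5 A1.
Offset 6: leading byte 0xC9 = 11001001 → 2-byte char #3 = C9 A7.
Offset 8: leading byte 0xE0 = 11100000 → 3-byte char #4 = E0 BD 93.
Offset 11: leading byte 0xF1 = 11110001 → 4-byte char #5 = F1 87 AD 97.
Offset 15: leading byte 0xF2 = 11110010 → 4-byte char #6 = F2 86 89 B8.
Leading byte 0xF2 = 11110010 matches 11110xxx → 4-byte sequence.
Byte 1: 0xF2 = 11110010, payload 010 (3 bits).
Byte 2: 0x86 = 10000110 (10xxxxxx ✓), payload 000110.
Byte 3: 0x89 = 10001001 (10xxxxxx ✓), payload 001001.
Byte 4: 0xB8 = 10111000 (10xxxxxx ✓), payload 111000.
Concatenate: 010000110001001111000 = 0x86278 (21 bits → U+86278).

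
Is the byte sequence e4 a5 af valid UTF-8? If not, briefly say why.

Leading byte 0xE4 = 11100100 → 3-byte form.
Continuation bytes 0xA5=10100101, 0xAF=10101111 all match 10xxxxxx.
Decoded value 0x496F is ≥ 0x800 (shortest form) and not a surrogate.

valid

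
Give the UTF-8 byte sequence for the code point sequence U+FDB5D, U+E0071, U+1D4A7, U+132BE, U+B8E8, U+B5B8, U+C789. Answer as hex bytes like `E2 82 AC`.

U+FDB5D: 4-byte form → F3 BD AD 9D.
U+E0071: 4-byte form → F3 A0 81 B1.
U+1D4A7: 4-byte form → F0 9D 92 A7.
U+132BE: 4-byte form → F0 93 8A BE.
U+B8E8: 3-byte form → EB A3 A8.
U+B5B8: 3-byte form → EB 96 B8.
U+C789: 3-byte form → EC 9E 89.
Concatenated (25 bytes): F3 BD AD 9D F3 A0 81 B1 F0 9D 92 A7 F0 93 8A BE EB A3 A8 EB 96 B8 EC 9E 89.

F3 BD AD 9D F3 A0 81 B1 F0 9D 92 A7 F0 93 8A BE EB A3 A8 EB 96 B8 EC 9E 89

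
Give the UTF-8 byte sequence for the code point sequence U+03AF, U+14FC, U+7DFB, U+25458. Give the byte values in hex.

CE AF E1 93 BC E7 B7 BB F0 A5 91 98

U+03AF: 2-byte form → CE AF.
U+14FC: 3-byte form → E1 93 BC.
U+7DFB: 3-byte form → E7 B7 BB.
U+25458: 4-byte form → F0 A5 91 98.
Concatenated (12 bytes): CE AF E1 93 BC E7 B7 BB F0 A5 91 98.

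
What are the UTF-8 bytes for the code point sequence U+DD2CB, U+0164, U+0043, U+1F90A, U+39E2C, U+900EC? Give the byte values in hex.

U+DD2CB: 4-byte form → F3 9D 8B 8B.
U+0164: 2-byte form → C5 A4.
U+0043: 1-byte form → 43.
U+1F90A: 4-byte form → F0 9F A4 8A.
U+39E2C: 4-byte form → F0 B9 B8 AC.
U+900EC: 4-byte form → F2 90 83 AC.
Concatenated (19 bytes): F3 9D 8B 8B C5 A4 43 F0 9F A4 8A F0 B9 B8 AC F2 90 83 AC.

F3 9D 8B 8B C5 A4 43 F0 9F A4 8A F0 B9 B8 AC F2 90 83 AC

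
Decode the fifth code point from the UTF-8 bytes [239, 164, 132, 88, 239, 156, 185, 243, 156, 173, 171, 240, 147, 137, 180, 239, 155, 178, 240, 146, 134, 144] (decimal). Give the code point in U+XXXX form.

U+13274

Offset 0: leading byte 0xEF = 11101111 → 3-byte char #1 = EF A4 84.
Offset 3: leading byte 0x58 = 01011000 → 1-byte char #2 = 58.
Offset 4: leading byte 0xEF = 11101111 → 3-byte char #3 = EF 9C B9.
Offset 7: leading byte 0xF3 = 11110011 → 4-byte char #4 = F3 9C AD AB.
Offset 11: leading byte 0xF0 = 11110000 → 4-byte char #5 = F0 93 89 B4.
Leading byte 0xF0 = 11110000 matches 11110xxx → 4-byte sequence.
Byte 1: 0xF0 = 11110000, payload 000 (3 bits).
Byte 2: 0x93 = 10010011 (10xxxxxx ✓), payload 010011.
Byte 3: 0x89 = 10001001 (10xxxxxx ✓), payload 001001.
Byte 4: 0xB4 = 10110100 (10xxxxxx ✓), payload 110100.
Concatenate: 000010011001001110100 = 0x13274 (21 bits → U+13274).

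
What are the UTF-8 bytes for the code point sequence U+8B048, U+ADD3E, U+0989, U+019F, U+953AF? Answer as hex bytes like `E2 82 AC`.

U+8B048: 4-byte form → F2 8B 81 88.
U+ADD3E: 4-byte form → F2 AD B4 BE.
U+0989: 3-byte form → E0 A6 89.
U+019F: 2-byte form → C6 9F.
U+953AF: 4-byte form → F2 95 8E AF.
Concatenated (17 bytes): F2 8B 81 88 F2 AD B4 BE E0 A6 89 C6 9F F2 95 8E AF.

F2 8B 81 88 F2 AD B4 BE E0 A6 89 C6 9F F2 95 8E AF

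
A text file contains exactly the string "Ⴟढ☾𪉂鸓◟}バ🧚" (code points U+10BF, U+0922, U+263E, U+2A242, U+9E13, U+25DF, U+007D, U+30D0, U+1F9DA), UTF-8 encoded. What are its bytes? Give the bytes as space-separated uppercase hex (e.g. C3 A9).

U+10BF: 3-byte form → E1 82 BF.
U+0922: 3-byte form → E0 A4 A2.
U+263E: 3-byte form → E2 98 BE.
U+2A242: 4-byte form → F0 AA 89 82.
U+9E13: 3-byte form → E9 B8 93.
U+25DF: 3-byte form → E2 97 9F.
U+007D: 1-byte form → 7D.
U+30D0: 3-byte form → E3 83 90.
U+1F9DA: 4-byte form → F0 9F A7 9A.
Concatenated (27 bytes): E1 82 BF E0 A4 A2 E2 98 BE F0 AA 89 82 E9 B8 93 E2 97 9F 7D E3 83 90 F0 9F A7 9A.

E1 82 BF E0 A4 A2 E2 98 BE F0 AA 89 82 E9 B8 93 E2 97 9F 7D E3 83 90 F0 9F A7 9A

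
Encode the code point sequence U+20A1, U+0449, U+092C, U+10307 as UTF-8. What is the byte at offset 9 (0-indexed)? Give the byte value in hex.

U+20A1 → 3-byte form E2 82 A1 at offsets 0–2.
U+0449 → 2-byte form D1 89 at offsets 3–4.
U+092C → 3-byte form E0 A4 AC at offsets 5–7.
U+10307 → 4-byte form F0 90 8C 87 at offsets 8–11.
Offset 9 falls in char 4's range; it's byte 2 of F0 90 8C 87 = 0x90.

0x90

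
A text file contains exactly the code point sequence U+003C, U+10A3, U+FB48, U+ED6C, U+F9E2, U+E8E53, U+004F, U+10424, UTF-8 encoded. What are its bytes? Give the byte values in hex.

U+003C: 1-byte form → 3C.
U+10A3: 3-byte form → E1 82 A3.
U+FB48: 3-byte form → EF AD 88.
U+ED6C: 3-byte form → EE B5 AC.
U+F9E2: 3-byte form → EF A7 A2.
U+E8E53: 4-byte form → F3 A8 B9 93.
U+004F: 1-byte form → 4F.
U+10424: 4-byte form → F0 90 90 A4.
Concatenated (22 bytes): 3C E1 82 A3 EF AD 88 EE B5 AC EF A7 A2 F3 A8 B9 93 4F F0 90 90 A4.

3C E1 82 A3 EF AD 88 EE B5 AC EF A7 A2 F3 A8 B9 93 4F F0 90 90 A4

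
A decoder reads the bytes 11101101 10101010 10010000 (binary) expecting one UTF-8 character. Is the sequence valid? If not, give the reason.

Structurally a 3-byte sequence; payload = 0xDA90.
But 0xDA90 is in U+D800–U+DFFF, the surrogate range. Surrogates are not Unicode scalar values and are forbidden in UTF-8.

invalid (encodes a surrogate (U+D800–U+DFFF))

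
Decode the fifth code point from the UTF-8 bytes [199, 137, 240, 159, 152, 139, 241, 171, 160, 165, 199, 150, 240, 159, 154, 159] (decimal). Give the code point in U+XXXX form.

U+1F69F

Offset 0: leading byte 0xC7 = 11000111 → 2-byte char #1 = C7 89.
Offset 2: leading byte 0xF0 = 11110000 → 4-byte char #2 = F0 9F 98 8B.
Offset 6: leading byte 0xF1 = 11110001 → 4-byte char #3 = F1 AB A0 A5.
Offset 10: leading byte 0xC7 = 11000111 → 2-byte char #4 = C7 96.
Offset 12: leading byte 0xF0 = 11110000 → 4-byte char #5 = F0 9F 9A 9F.
Leading byte 0xF0 = 11110000 matches 11110xxx → 4-byte sequence.
Byte 1: 0xF0 = 11110000, payload 000 (3 bits).
Byte 2: 0x9F = 10011111 (10xxxxxx ✓), payload 011111.
Byte 3: 0x9A = 10011010 (10xxxxxx ✓), payload 011010.
Byte 4: 0x9F = 10011111 (10xxxxxx ✓), payload 011111.
Concatenate: 000011111011010011111 = 0x1F69F (21 bits → U+1F69F).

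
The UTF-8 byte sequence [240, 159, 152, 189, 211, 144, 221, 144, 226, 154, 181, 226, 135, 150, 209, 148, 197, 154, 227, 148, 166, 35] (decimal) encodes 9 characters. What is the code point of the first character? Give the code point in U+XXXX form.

Offset 0: leading byte 0xF0 = 11110000 → 4-byte char #1 = F0 9F 98 BD.
Leading byte 0xF0 = 11110000 matches 11110xxx → 4-byte sequence.
Byte 1: 0xF0 = 11110000, payload 000 (3 bits).
Byte 2: 0x9F = 10011111 (10xxxxxx ✓), payload 011111.
Byte 3: 0x98 = 10011000 (10xxxxxx ✓), payload 011000.
Byte 4: 0xBD = 10111101 (10xxxxxx ✓), payload 111101.
Concatenate: 000011111011000111101 = 0x1F63D (21 bits → U+1F63D).

U+1F63D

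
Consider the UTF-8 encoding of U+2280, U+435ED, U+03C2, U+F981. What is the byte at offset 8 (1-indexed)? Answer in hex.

1-indexed offset 8 is 0-indexed offset 7.
U+2280 → 3-byte form E2 8A 80 at offsets 0–2.
U+435ED → 4-byte form F1 83 97 AD at offsets 3–6.
U+03C2 → 2-byte form CF 82 at offsets 7–8.
Offset 7 falls in char 3's range; it's byte 1 of CF 82 = 0xCF.

0xCF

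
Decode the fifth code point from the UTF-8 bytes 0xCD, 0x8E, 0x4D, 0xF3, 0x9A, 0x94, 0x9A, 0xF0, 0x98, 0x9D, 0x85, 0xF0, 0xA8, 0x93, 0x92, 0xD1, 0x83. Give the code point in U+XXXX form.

U+284D2

Offset 0: leading byte 0xCD = 11001101 → 2-byte char #1 = CD 8E.
Offset 2: leading byte 0x4D = 01001101 → 1-byte char #2 = 4D.
Offset 3: leading byte 0xF3 = 11110011 → 4-byte char #3 = F3 9A 94 9A.
Offset 7: leading byte 0xF0 = 11110000 → 4-byte char #4 = F0 98 9D 85.
Offset 11: leading byte 0xF0 = 11110000 → 4-byte char #5 = F0 A8 93 92.
Leading byte 0xF0 = 11110000 matches 11110xxx → 4-byte sequence.
Byte 1: 0xF0 = 11110000, payload 000 (3 bits).
Byte 2: 0xA8 = 10101000 (10xxxxxx ✓), payload 101000.
Byte 3: 0x93 = 10010011 (10xxxxxx ✓), payload 010011.
Byte 4: 0x92 = 10010010 (10xxxxxx ✓), payload 010010.
Concatenate: 000101000010011010010 = 0x284D2 (21 bits → U+284D2).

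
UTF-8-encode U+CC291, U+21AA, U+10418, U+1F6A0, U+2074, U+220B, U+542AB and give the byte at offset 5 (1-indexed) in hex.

0xE2

1-indexed offset 5 is 0-indexed offset 4.
U+CC291 → 4-byte form F3 8C 8A 91 at offsets 0–3.
U+21AA → 3-byte form E2 86 AA at offsets 4–6.
Offset 4 falls in char 2's range; it's byte 1 of E2 86 AA = 0xE2.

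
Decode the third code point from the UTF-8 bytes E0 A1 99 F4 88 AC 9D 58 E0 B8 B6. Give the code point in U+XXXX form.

Offset 0: leading byte 0xE0 = 11100000 → 3-byte char #1 = E0 A1 99.
Offset 3: leading byte 0xF4 = 11110100 → 4-byte char #2 = F4 88 AC 9D.
Offset 7: leading byte 0x58 = 01011000 → 1-byte char #3 = 58.
Leading byte 0x58 = 01011000 matches 0xxxxxxx → 1-byte sequence.
Byte 1: 0x58 = 01011000, payload 1011000 (7 bits).
Concatenate: 1011000 = 0x58 (7 bits → U+0058).

U+0058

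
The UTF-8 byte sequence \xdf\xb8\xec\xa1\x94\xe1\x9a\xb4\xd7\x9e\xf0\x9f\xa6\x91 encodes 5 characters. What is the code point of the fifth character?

U+1F991

Offset 0: leading byte 0xDF = 11011111 → 2-byte char #1 = DF B8.
Offset 2: leading byte 0xEC = 11101100 → 3-byte char #2 = EC A1 94.
Offset 5: leading byte 0xE1 = 11100001 → 3-byte char #3 = E1 9A B4.
Offset 8: leading byte 0xD7 = 11010111 → 2-byte char #4 = D7 9E.
Offset 10: leading byte 0xF0 = 11110000 → 4-byte char #5 = F0 9F A6 91.
Leading byte 0xF0 = 11110000 matches 11110xxx → 4-byte sequence.
Byte 1: 0xF0 = 11110000, payload 000 (3 bits).
Byte 2: 0x9F = 10011111 (10xxxxxx ✓), payload 011111.
Byte 3: 0xA6 = 10100110 (10xxxxxx ✓), payload 100110.
Byte 4: 0x91 = 10010001 (10xxxxxx ✓), payload 010001.
Concatenate: 000011111100110010001 = 0x1F991 (21 bits → U+1F991).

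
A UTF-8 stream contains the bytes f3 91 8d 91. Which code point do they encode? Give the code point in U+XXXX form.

Leading byte 0xF3 = 11110011 matches 11110xxx → 4-byte sequence.
Byte 1: 0xF3 = 11110011, payload 011 (3 bits).
Byte 2: 0x91 = 10010001 (10xxxxxx ✓), payload 010001.
Byte 3: 0x8D = 10001101 (10xxxxxx ✓), payload 001101.
Byte 4: 0x91 = 10010001 (10xxxxxx ✓), payload 010001.
Concatenate: 011010001001101010001 = 0xD1351 (21 bits → U+D1351).

U+D1351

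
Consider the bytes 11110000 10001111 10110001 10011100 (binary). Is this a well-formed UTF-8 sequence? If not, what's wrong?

invalid (overlong encoding)

Leading byte 0xF0 = 11110000 → 4-byte form.
Continuation bytes all match 10xxxxxx. Payload decodes to 0xFC5C.
But 0xFC5C < 0x10000, the minimum for a 4-byte sequence — this is an overlong encoding.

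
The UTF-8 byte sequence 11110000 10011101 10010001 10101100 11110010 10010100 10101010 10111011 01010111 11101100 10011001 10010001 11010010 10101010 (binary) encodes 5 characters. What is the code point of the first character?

Offset 0: leading byte 0xF0 = 11110000 → 4-byte char #1 = F0 9D 91 AC.
Leading byte 0xF0 = 11110000 matches 11110xxx → 4-byte sequence.
Byte 1: 0xF0 = 11110000, payload 000 (3 bits).
Byte 2: 0x9D = 10011101 (10xxxxxx ✓), payload 011101.
Byte 3: 0x91 = 10010001 (10xxxxxx ✓), payload 010001.
Byte 4: 0xAC = 10101100 (10xxxxxx ✓), payload 101100.
Concatenate: 000011101010001101100 = 0x1D46C (21 bits → U+1D46C).

U+1D46C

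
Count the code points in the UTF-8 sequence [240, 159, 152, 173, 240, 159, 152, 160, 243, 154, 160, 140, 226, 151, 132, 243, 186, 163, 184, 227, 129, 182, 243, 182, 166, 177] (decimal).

Byte at offset 0: 0xF0 = 11110000 → 4-byte char (#1). Advance 4.
Byte at offset 4: 0xF0 = 11110000 → 4-byte char (#2). Advance 4.
Byte at offset 8: 0xF3 = 11110011 → 4-byte char (#3). Advance 4.
Byte at offset 12: 0xE2 = 11100010 → 3-byte char (#4). Advance 3.
Byte at offset 15: 0xF3 = 11110011 → 4-byte char (#5). Advance 4.
Byte at offset 19: 0xE3 = 11100011 → 3-byte char (#6). Advance 3.
Byte at offset 22: 0xF3 = 11110011 → 4-byte char (#7). Advance 4.
Reached end at offset 26 after 7 code points.

7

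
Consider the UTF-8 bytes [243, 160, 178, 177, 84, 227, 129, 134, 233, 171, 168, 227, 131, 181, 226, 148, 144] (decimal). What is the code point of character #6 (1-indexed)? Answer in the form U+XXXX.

Offset 0: leading byte 0xF3 = 11110011 → 4-byte char #1 = F3 A0 B2 B1.
Offset 4: leading byte 0x54 = 01010100 → 1-byte char #2 = 54.
Offset 5: leading byte 0xE3 = 11100011 → 3-byte char #3 = E3 81 86.
Offset 8: leading byte 0xE9 = 11101001 → 3-byte char #4 = E9 AB A8.
Offset 11: leading byte 0xE3 = 11100011 → 3-byte char #5 = E3 83 B5.
Offset 14: leading byte 0xE2 = 11100010 → 3-byte char #6 = E2 94 90.
Leading byte 0xE2 = 11100010 matches 1110xxxx → 3-byte sequence.
Byte 1: 0xE2 = 11100010, payload 0010 (4 bits).
Byte 2: 0x94 = 10010100 (10xxxxxx ✓), payload 010100.
Byte 3: 0x90 = 10010000 (10xxxxxx ✓), payload 010000.
Concatenate: 0010010100010000 = 0x2510 (16 bits → U+2510).

U+2510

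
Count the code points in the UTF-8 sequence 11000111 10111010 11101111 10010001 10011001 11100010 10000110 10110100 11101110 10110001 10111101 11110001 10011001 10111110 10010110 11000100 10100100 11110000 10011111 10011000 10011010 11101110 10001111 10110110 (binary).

Byte at offset 0: 0xC7 = 11000111 → 2-byte char (#1). Advance 2.
Byte at offset 2: 0xEF = 11101111 → 3-byte char (#2). Advance 3.
Byte at offset 5: 0xE2 = 11100010 → 3-byte char (#3). Advance 3.
Byte at offset 8: 0xEE = 11101110 → 3-byte char (#4). Advance 3.
Byte at offset 11: 0xF1 = 11110001 → 4-byte char (#5). Advance 4.
Byte at offset 15: 0xC4 = 11000100 → 2-byte char (#6). Advance 2.
Byte at offset 17: 0xF0 = 11110000 → 4-byte char (#7). Advance 4.
Byte at offset 21: 0xEE = 11101110 → 3-byte char (#8). Advance 3.
Reached end at offset 24 after 8 code points.

8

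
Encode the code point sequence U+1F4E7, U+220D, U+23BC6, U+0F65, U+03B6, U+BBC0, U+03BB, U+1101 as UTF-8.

F0 9F 93 A7 E2 88 8D F0 A3 AF 86 E0 BD A5 CE B6 EB AF 80 CE BB E1 84 81

U+1F4E7: 4-byte form → F0 9F 93 A7.
U+220D: 3-byte form → E2 88 8D.
U+23BC6: 4-byte form → F0 A3 AF 86.
U+0F65: 3-byte form → E0 BD A5.
U+03B6: 2-byte form → CE B6.
U+BBC0: 3-byte form → EB AF 80.
U+03BB: 2-byte form → CE BB.
U+1101: 3-byte form → E1 84 81.
Concatenated (24 bytes): F0 9F 93 A7 E2 88 8D F0 A3 AF 86 E0 BD A5 CE B6 EB AF 80 CE BB E1 84 81.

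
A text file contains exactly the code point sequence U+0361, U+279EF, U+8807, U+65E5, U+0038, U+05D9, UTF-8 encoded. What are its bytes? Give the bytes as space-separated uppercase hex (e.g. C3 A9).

CD A1 F0 A7 A7 AF E8 A0 87 E6 97 A5 38 D7 99

U+0361: 2-byte form → CD A1.
U+279EF: 4-byte form → F0 A7 A7 AF.
U+8807: 3-byte form → E8 A0 87.
U+65E5: 3-byte form → E6 97 A5.
U+0038: 1-byte form → 38.
U+05D9: 2-byte form → D7 99.
Concatenated (15 bytes): CD A1 F0 A7 A7 AF E8 A0 87 E6 97 A5 38 D7 99.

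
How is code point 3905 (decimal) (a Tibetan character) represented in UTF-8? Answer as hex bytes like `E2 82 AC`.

U+0F41 = 0xF41 = 3905 decimal. In range U+0800–U+FFFF → 3-byte form: 1110xxxx 10xxxxxx 10xxxxxx.
Binary (16 bits): 0000111101000001.
Split 4+6+6: 0000 | 111101 | 000001.
Byte 1: 11100000 = 0xE0.
Byte 2: 10111101 = 0xBD.
Byte 3: 10000001 = 0x81.

E0 BD 81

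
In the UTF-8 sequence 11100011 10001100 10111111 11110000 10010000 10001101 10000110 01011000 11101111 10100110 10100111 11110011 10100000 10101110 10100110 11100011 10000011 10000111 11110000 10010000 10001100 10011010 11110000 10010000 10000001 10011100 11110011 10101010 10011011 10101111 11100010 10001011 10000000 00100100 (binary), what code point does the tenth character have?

U+22C0

Offset 0: leading byte 0xE3 = 11100011 → 3-byte char #1 = E3 8C BF.
Offset 3: leading byte 0xF0 = 11110000 → 4-byte char #2 = F0 90 8D 86.
Offset 7: leading byte 0x58 = 01011000 → 1-byte char #3 = 58.
Offset 8: leading byte 0xEF = 11101111 → 3-byte char #4 = EF A6 A7.
Offset 11: leading byte 0xF3 = 11110011 → 4-byte char #5 = F3 A0 AE A6.
Offset 15: leading byte 0xE3 = 11100011 → 3-byte char #6 = E3 83 87.
Offset 18: leading byte 0xF0 = 11110000 → 4-byte char #7 = F0 90 8C 9A.
Offset 22: leading byte 0xF0 = 11110000 → 4-byte char #8 = F0 90 81 9C.
Offset 26: leading byte 0xF3 = 11110011 → 4-byte char #9 = F3 AA 9B AF.
Offset 30: leading byte 0xE2 = 11100010 → 3-byte char #10 = E2 8B 80.
Leading byte 0xE2 = 11100010 matches 1110xxxx → 3-byte sequence.
Byte 1: 0xE2 = 11100010, payload 0010 (4 bits).
Byte 2: 0x8B = 10001011 (10xxxxxx ✓), payload 001011.
Byte 3: 0x80 = 10000000 (10xxxxxx ✓), payload 000000.
Concatenate: 0010001011000000 = 0x22C0 (16 bits → U+22C0).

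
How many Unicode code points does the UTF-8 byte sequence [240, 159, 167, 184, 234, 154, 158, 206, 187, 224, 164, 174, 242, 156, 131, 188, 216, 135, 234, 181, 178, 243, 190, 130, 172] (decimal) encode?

8

Byte at offset 0: 0xF0 = 11110000 → 4-byte char (#1). Advance 4.
Byte at offset 4: 0xEA = 11101010 → 3-byte char (#2). Advance 3.
Byte at offset 7: 0xCE = 11001110 → 2-byte char (#3). Advance 2.
Byte at offset 9: 0xE0 = 11100000 → 3-byte char (#4). Advance 3.
Byte at offset 12: 0xF2 = 11110010 → 4-byte char (#5). Advance 4.
Byte at offset 16: 0xD8 = 11011000 → 2-byte char (#6). Advance 2.
Byte at offset 18: 0xEA = 11101010 → 3-byte char (#7). Advance 3.
Byte at offset 21: 0xF3 = 11110011 → 4-byte char (#8). Advance 4.
Reached end at offset 25 after 8 code points.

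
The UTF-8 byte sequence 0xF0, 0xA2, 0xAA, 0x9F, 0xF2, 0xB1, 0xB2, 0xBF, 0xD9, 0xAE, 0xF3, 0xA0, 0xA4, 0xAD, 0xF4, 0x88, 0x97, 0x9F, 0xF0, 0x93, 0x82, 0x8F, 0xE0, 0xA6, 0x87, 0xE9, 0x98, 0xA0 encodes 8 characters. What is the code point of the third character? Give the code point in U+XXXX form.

U+066E

Offset 0: leading byte 0xF0 = 11110000 → 4-byte char #1 = F0 A2 AA 9F.
Offset 4: leading byte 0xF2 = 11110010 → 4-byte char #2 = F2 B1 B2 BF.
Offset 8: leading byte 0xD9 = 11011001 → 2-byte char #3 = D9 AE.
Leading byte 0xD9 = 11011001 matches 110xxxxx → 2-byte sequence.
Byte 1: 0xD9 = 11011001, payload 11001 (5 bits).
Byte 2: 0xAE = 10101110 (10xxxxxx ✓), payload 101110.
Concatenate: 11001101110 = 0x66E (11 bits → U+066E).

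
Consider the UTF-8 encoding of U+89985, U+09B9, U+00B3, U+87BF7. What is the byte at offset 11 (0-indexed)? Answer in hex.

U+89985 → 4-byte form F2 89 A6 85 at offsets 0–3.
U+09B9 → 3-byte form E0 A6 B9 at offsets 4–6.
U+00B3 → 2-byte form C2 B3 at offsets 7–8.
U+87BF7 → 4-byte form F2 87 AF B7 at offsets 9–12.
Offset 11 falls in char 4's range; it's byte 3 of F2 87 AF B7 = 0xAF.

0xAF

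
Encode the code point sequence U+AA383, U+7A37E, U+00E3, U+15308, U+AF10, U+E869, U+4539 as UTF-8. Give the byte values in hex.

F2 AA 8E 83 F1 BA 8D BE C3 A3 F0 95 8C 88 EA BC 90 EE A1 A9 E4 94 B9

U+AA383: 4-byte form → F2 AA 8E 83.
U+7A37E: 4-byte form → F1 BA 8D BE.
U+00E3: 2-byte form → C3 A3.
U+15308: 4-byte form → F0 95 8C 88.
U+AF10: 3-byte form → EA BC 90.
U+E869: 3-byte form → EE A1 A9.
U+4539: 3-byte form → E4 94 B9.
Concatenated (23 bytes): F2 AA 8E 83 F1 BA 8D BE C3 A3 F0 95 8C 88 EA BC 90 EE A1 A9 E4 94 B9.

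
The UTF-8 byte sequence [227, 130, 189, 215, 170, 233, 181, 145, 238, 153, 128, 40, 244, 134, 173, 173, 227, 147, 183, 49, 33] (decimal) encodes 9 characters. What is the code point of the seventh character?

U+34F7

Offset 0: leading byte 0xE3 = 11100011 → 3-byte char #1 = E3 82 BD.
Offset 3: leading byte 0xD7 = 11010111 → 2-byte char #2 = D7 AA.
Offset 5: leading byte 0xE9 = 11101001 → 3-byte char #3 = E9 B5 91.
Offset 8: leading byte 0xEE = 11101110 → 3-byte char #4 = EE 99 80.
Offset 11: leading byte 0x28 = 00101000 → 1-byte char #5 = 28.
Offset 12: leading byte 0xF4 = 11110100 → 4-byte char #6 = F4 86 AD AD.
Offset 16: leading byte 0xE3 = 11100011 → 3-byte char #7 = E3 93 B7.
Leading byte 0xE3 = 11100011 matches 1110xxxx → 3-byte sequence.
Byte 1: 0xE3 = 11100011, payload 0011 (4 bits).
Byte 2: 0x93 = 10010011 (10xxxxxx ✓), payload 010011.
Byte 3: 0xB7 = 10110111 (10xxxxxx ✓), payload 110111.
Concatenate: 0011010011110111 = 0x34F7 (16 bits → U+34F7).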